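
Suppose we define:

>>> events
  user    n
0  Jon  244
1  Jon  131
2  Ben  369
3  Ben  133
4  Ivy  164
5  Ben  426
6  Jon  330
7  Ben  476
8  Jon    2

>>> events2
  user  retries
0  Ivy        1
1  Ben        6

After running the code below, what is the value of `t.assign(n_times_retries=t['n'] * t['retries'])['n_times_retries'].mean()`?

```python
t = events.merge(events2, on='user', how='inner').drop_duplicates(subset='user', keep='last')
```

1510.0

merge on 'user' (how='inner') → 5 rows:
  user    n  retries
0  Ben  369        6
1  Ben  133        6
2  Ivy  164        1
3  Ben  426        6
4  Ben  476        6
drop duplicate user (keep=last):
  user    n  retries
2  Ivy  164        1
4  Ben  476        6
add column n_times_retries = t['n'] * t['retries']:
  user    n  retries  n_times_retries
2  Ivy  164        1              164
4  Ben  476        6             2856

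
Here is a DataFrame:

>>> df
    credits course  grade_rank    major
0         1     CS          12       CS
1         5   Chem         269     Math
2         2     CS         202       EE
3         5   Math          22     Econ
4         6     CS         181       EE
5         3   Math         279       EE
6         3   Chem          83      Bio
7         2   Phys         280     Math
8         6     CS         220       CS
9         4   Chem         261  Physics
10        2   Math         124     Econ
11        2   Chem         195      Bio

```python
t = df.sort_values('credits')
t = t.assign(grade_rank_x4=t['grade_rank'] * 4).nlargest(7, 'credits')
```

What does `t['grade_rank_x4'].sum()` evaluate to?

5260

sort by credits:
    credits course  grade_rank    major
0         1     CS          12       CS
2         2     CS         202       EE
7         2   Phys         280     Math
10        2   Math         124     Econ
11        2   Chem         195      Bio
5         3   Math         279       EE
6         3   Chem          83      Bio
9         4   Chem         261  Physics
1         5   Chem         269     Math
3         5   Math          22     Econ
4         6     CS         181       EE
8         6     CS         220       CS
add column grade_rank_x4 = t['grade_rank'] * 4:
    credits course  grade_rank    major  grade_rank_x4
0         1     CS          12       CS             48
2         2     CS         202       EE            808
7         2   Phys         280     Math           1120
10        2   Math         124     Econ            496
11        2   Chem         195      Bio            780
5         3   Math         279       EE           1116
6         3   Chem          83      Bio            332
9         4   Chem         261  Physics           1044
1         5   Chem         269     Math           1076
3         5   Math          22     Econ             88
4         6     CS         181       EE            724
8         6     CS         220       CS            880
take 7 rows with largest credits:
   credits course  grade_rank    major  grade_rank_x4
4        6     CS         181       EE            724
8        6     CS         220       CS            880
1        5   Chem         269     Math           1076
3        5   Math          22     Econ             88
9        4   Chem         261  Physics           1044
5        3   Math         279       EE           1116
6        3   Chem          83      Bio            332
So sum() = 5260.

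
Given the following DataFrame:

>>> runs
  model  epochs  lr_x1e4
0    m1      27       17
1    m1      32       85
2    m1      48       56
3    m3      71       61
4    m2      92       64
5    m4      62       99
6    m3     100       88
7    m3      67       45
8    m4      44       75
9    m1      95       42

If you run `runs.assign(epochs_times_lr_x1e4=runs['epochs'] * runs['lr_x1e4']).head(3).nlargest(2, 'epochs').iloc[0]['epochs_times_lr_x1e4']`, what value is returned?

2688

add column epochs_times_lr_x1e4 = runs['epochs'] * runs['lr_x1e4']:
  model  epochs  lr_x1e4  epochs_times_lr_x1e4
0    m1      27       17                   459
1    m1      32       85                  2720
2    m1      48       56                  2688
3    m3      71       61                  4331
4    m2      92       64                  5888
5    m4      62       99                  6138
6    m3     100       88                  8800
7    m3      67       45                  3015
8    m4      44       75                  3300
9    m1      95       42                  3990
take first 3 rows:
  model  epochs  lr_x1e4  epochs_times_lr_x1e4
0    m1      27       17                   459
1    m1      32       85                  2720
2    m1      48       56                  2688
take 2 rows with largest epochs:
  model  epochs  lr_x1e4  epochs_times_lr_x1e4
2    m1      48       56                  2688
1    m1      32       85                  2720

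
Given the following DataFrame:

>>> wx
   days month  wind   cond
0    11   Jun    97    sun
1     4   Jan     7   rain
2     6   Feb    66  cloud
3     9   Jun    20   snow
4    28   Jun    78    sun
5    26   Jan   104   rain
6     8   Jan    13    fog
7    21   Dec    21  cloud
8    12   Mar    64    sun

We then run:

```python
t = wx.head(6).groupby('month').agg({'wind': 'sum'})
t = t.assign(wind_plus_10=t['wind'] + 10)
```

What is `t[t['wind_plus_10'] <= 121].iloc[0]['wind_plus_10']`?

take first 6 rows:
   days month  wind   cond
0    11   Jun    97    sun
1     4   Jan     7   rain
2     6   Feb    66  cloud
3     9   Jun    20   snow
4    28   Jun    78    sun
5    26   Jan   104   rain
group by month, sum of wind:
       wind
month      
Feb      66
Jan     111
Jun     195
add column wind_plus_10 = t['wind'] + 10:
       wind  wind_plus_10
month                    
Feb      66            76
Jan     111           121
Jun     195           205
filter rows where wind_plus_10 <= 121:
       wind  wind_plus_10
month                    
Feb      66            76
Jan     111           121
The value at position 0, column 'wind_plus_10' is 76.

76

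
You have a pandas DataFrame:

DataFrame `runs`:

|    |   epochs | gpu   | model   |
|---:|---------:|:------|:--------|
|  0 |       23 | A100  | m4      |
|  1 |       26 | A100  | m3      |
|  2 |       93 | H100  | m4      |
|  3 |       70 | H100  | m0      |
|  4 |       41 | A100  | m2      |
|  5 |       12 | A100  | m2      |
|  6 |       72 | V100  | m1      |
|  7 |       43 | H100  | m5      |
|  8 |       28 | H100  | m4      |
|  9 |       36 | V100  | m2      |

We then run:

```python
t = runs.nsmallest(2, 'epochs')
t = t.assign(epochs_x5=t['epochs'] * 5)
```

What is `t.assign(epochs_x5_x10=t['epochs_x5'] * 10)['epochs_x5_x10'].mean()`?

take 2 rows with smallest epochs:
   epochs   gpu model
5      12  A100    m2
0      23  A100    m4
add column epochs_x5 = t['epochs'] * 5:
   epochs   gpu model  epochs_x5
5      12  A100    m2         60
0      23  A100    m4        115
add column epochs_x5_x10 = t['epochs_x5'] * 10:
   epochs   gpu model  epochs_x5  epochs_x5_x10
5      12  A100    m2         60            600
0      23  A100    m4        115           1150
mean of column 'epochs_x5_x10' → 875.0

875.0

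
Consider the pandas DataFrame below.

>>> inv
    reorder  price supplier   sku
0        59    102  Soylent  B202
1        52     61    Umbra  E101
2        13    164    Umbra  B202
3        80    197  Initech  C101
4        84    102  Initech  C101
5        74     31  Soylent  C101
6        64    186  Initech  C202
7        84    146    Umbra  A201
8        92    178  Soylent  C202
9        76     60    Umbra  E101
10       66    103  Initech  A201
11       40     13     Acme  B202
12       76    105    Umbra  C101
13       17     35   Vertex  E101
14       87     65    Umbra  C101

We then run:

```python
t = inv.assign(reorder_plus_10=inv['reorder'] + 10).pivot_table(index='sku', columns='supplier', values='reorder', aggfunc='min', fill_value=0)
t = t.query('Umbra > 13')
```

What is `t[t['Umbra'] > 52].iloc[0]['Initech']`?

add column reorder_plus_10 = inv['reorder'] + 10:
    reorder  price supplier   sku  reorder_plus_10
0        59    102  Soylent  B202               69
1        52     61    Umbra  E101               62
2        13    164    Umbra  B202               23
3        80    197  Initech  C101               90
4        84    102  Initech  C101               94
5        74     31  Soylent  C101               84
6        64    186  Initech  C202               74
7        84    146    Umbra  A201               94
8        92    178  Soylent  C202              102
9        76     60    Umbra  E101               86
10       66    103  Initech  A201               76
11       40     13     Acme  B202               50
12       76    105    Umbra  C101               86
13       17     35   Vertex  E101               27
14       87     65    Umbra  C101               97
pivot: rows=sku, cols=supplier, min(reorder):
supplier  Acme  Initech  Soylent  Umbra  Vertex
sku                                            
A201         0       66        0     84       0
B202        40        0       59     13       0
C101         0       80       74     76       0
C202         0       64       92      0       0
E101         0        0        0     52      17
filter rows where Umbra > 13:
supplier  Acme  Initech  Soylent  Umbra  Vertex
sku                                            
A201         0       66        0     84       0
C101         0       80       74     76       0
E101         0        0        0     52      17
filter rows where Umbra > 52:
supplier  Acme  Initech  Soylent  Umbra  Vertex
sku                                            
A201         0       66        0     84       0
C101         0       80       74     76       0
Hence 66.

66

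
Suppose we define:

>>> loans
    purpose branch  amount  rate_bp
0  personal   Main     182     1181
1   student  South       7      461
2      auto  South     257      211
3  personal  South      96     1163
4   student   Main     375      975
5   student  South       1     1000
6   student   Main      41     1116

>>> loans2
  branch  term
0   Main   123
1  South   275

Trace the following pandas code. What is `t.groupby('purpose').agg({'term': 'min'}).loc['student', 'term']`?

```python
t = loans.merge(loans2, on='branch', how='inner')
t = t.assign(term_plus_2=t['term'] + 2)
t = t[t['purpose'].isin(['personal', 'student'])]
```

merge on 'branch' (how='inner') → 7 rows:
    purpose branch  amount  rate_bp  term
0  personal   Main     182     1181   123
1   student  South       7      461   275
2      auto  South     257      211   275
3  personal  South      96     1163   275
4   student   Main     375      975   123
5   student  South       1     1000   275
6   student   Main      41     1116   123
add column term_plus_2 = t['term'] + 2:
    purpose branch  amount  rate_bp  term  term_plus_2
0  personal   Main     182     1181   123          125
1   student  South       7      461   275          277
2      auto  South     257      211   275          277
3  personal  South      96     1163   275          277
4   student   Main     375      975   123          125
5   student  South       1     1000   275          277
6   student   Main      41     1116   123          125
filter rows where purpose in ['personal', 'student']:
    purpose branch  amount  rate_bp  term  term_plus_2
0  personal   Main     182     1181   123          125
1   student  South       7      461   275          277
3  personal  South      96     1163   275          277
4   student   Main     375      975   123          125
5   student  South       1     1000   275          277
6   student   Main      41     1116   123          125
group by purpose, min of term:
          term
purpose       
personal   123
student    123
The value at row 'student', column 'term' is 123.

123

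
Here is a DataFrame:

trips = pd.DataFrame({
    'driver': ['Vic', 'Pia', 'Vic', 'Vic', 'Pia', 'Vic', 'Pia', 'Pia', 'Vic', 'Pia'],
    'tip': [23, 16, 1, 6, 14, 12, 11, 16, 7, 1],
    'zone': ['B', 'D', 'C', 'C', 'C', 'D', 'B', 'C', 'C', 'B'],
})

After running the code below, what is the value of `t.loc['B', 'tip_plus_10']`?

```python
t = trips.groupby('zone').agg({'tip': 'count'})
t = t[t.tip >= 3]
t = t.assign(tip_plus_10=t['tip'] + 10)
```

13

group by zone, count of tip:
      tip
zone     
B       3
C       5
D       2
filter rows where tip >= 3:
      tip
zone     
B       3
C       5
add column tip_plus_10 = t['tip'] + 10:
      tip  tip_plus_10
zone                  
B       3           13
C       5           15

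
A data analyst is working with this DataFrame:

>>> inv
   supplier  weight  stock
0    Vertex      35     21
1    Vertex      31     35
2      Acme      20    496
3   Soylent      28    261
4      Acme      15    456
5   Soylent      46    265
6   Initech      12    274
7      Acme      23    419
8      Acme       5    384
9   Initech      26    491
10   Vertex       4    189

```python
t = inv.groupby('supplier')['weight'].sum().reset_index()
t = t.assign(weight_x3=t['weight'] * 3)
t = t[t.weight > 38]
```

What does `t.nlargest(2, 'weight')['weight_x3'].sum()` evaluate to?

432

group by supplier, sum of weight:
supplier
Acme       63
Initech    38
Soylent    74
Vertex     70
Name: weight, dtype: int64
reset_index():
  supplier  weight
0     Acme      63
1  Initech      38
2  Soylent      74
3   Vertex      70
add column weight_x3 = t['weight'] * 3:
  supplier  weight  weight_x3
0     Acme      63        189
1  Initech      38        114
2  Soylent      74        222
3   Vertex      70        210
filter rows where weight > 38:
  supplier  weight  weight_x3
0     Acme      63        189
2  Soylent      74        222
3   Vertex      70        210
take 2 rows with largest weight:
  supplier  weight  weight_x3
2  Soylent      74        222
3   Vertex      70        210
Reading off the sum of column 'weight_x3', we get 432.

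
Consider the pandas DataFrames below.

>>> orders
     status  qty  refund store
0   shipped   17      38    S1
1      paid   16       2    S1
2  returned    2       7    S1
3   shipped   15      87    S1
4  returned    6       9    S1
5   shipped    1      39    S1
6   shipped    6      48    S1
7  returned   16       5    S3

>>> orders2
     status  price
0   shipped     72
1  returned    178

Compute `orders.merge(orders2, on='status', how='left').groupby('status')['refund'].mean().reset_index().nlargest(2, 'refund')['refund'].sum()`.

60.0

merge on 'status' (how='left') → 8 rows:
     status  qty  refund store  price
0   shipped   17      38    S1   72.0
1      paid   16       2    S1    NaN
2  returned    2       7    S1  178.0
3   shipped   15      87    S1   72.0
4  returned    6       9    S1  178.0
5   shipped    1      39    S1   72.0
6   shipped    6      48    S1   72.0
7  returned   16       5    S3  178.0
group by status, mean of refund:
status
paid         2.0
returned     7.0
shipped     53.0
Name: refund, dtype: float64
reset_index():
     status  refund
0      paid     2.0
1  returned     7.0
2   shipped    53.0
take 2 rows with largest refund:
     status  refund
2   shipped    53.0
1  returned     7.0
Hence 60.0.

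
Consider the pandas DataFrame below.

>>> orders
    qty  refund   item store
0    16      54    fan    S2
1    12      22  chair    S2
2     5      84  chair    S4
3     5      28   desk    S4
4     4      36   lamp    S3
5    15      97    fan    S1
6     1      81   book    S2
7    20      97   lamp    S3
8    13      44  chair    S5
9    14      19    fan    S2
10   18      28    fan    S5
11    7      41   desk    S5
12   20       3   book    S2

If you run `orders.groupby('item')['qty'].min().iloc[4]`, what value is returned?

4

group by item, min of qty:
item
book      1
chair     5
desk      5
fan      14
lamp      4
Name: qty, dtype: int64
value at position 4 → 4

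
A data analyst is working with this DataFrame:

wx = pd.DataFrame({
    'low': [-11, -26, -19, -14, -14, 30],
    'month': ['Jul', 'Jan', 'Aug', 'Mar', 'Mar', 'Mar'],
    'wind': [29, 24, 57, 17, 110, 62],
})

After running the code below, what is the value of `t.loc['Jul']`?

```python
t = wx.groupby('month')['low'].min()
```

-11

group by month, min of low:
month
Aug   -19
Jan   -26
Jul   -11
Mar   -14
Name: low, dtype: int64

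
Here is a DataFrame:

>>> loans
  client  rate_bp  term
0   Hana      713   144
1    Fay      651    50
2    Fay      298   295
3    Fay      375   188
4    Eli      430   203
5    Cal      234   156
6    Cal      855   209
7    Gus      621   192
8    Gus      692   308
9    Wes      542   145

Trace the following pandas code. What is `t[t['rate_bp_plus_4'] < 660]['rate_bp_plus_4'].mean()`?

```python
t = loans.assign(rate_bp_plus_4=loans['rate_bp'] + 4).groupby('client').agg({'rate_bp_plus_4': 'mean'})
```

493.458333333

add column rate_bp_plus_4 = loans['rate_bp'] + 4:
  client  rate_bp  term  rate_bp_plus_4
0   Hana      713   144             717
1    Fay      651    50             655
2    Fay      298   295             302
3    Fay      375   188             379
4    Eli      430   203             434
5    Cal      234   156             238
6    Cal      855   209             859
7    Gus      621   192             625
8    Gus      692   308             696
9    Wes      542   145             546
group by client, mean of rate_bp_plus_4:
        rate_bp_plus_4
client                
Cal         548.500000
Eli         434.000000
Fay         445.333333
Gus         660.500000
Hana        717.000000
Wes         546.000000
filter rows where rate_bp_plus_4 < 660:
        rate_bp_plus_4
client                
Cal         548.500000
Eli         434.000000
Fay         445.333333
Wes         546.000000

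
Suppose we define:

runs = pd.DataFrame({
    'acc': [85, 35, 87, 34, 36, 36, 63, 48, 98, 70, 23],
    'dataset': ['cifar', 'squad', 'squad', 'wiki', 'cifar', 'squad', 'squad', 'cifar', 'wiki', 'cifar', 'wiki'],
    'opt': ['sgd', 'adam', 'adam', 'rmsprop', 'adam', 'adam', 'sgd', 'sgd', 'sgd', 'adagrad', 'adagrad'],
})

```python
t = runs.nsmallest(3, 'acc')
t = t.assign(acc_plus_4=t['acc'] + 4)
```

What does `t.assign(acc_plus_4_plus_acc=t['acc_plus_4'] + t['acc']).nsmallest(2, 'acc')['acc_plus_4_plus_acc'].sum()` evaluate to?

take 3 rows with smallest acc:
    acc dataset      opt
10   23    wiki  adagrad
3    34    wiki  rmsprop
1    35   squad     adam
add column acc_plus_4 = t['acc'] + 4:
    acc dataset      opt  acc_plus_4
10   23    wiki  adagrad          27
3    34    wiki  rmsprop          38
1    35   squad     adam          39
add column acc_plus_4_plus_acc = t['acc_plus_4'] + t['acc']:
    acc dataset      opt  acc_plus_4  acc_plus_4_plus_acc
10   23    wiki  adagrad          27                   50
3    34    wiki  rmsprop          38                   72
1    35   squad     adam          39                   74
take 2 rows with smallest acc:
    acc dataset      opt  acc_plus_4  acc_plus_4_plus_acc
10   23    wiki  adagrad          27                   50
3    34    wiki  rmsprop          38                   72
Hence 122.

122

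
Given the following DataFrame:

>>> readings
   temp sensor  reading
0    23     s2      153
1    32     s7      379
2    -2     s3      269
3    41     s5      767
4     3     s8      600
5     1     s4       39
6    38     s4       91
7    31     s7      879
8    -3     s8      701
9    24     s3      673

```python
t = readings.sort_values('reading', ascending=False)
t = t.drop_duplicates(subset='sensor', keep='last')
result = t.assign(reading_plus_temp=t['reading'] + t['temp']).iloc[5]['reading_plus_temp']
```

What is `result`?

sort by reading descending:
   temp sensor  reading
7    31     s7      879
3    41     s5      767
8    -3     s8      701
9    24     s3      673
4     3     s8      600
1    32     s7      379
2    -2     s3      269
0    23     s2      153
6    38     s4       91
5     1     s4       39
drop duplicate sensor (keep=last):
   temp sensor  reading
3    41     s5      767
4     3     s8      600
1    32     s7      379
2    -2     s3      269
0    23     s2      153
5     1     s4       39
add column reading_plus_temp = t['reading'] + t['temp']:
   temp sensor  reading  reading_plus_temp
3    41     s5      767                808
4     3     s8      600                603
1    32     s7      379                411
2    -2     s3      269                267
0    23     s2      153                176
5     1     s4       39                 40
So iloc[5]['reading_plus_temp'] = 40.

40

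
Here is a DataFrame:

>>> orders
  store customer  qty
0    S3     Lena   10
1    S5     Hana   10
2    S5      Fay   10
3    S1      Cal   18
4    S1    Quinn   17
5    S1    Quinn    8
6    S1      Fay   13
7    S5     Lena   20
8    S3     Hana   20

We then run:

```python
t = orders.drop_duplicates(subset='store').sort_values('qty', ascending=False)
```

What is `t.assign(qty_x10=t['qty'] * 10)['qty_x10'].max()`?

180

drop duplicate store (keep=first):
  store customer  qty
0    S3     Lena   10
1    S5     Hana   10
3    S1      Cal   18
sort by qty descending:
  store customer  qty
3    S1      Cal   18
0    S3     Lena   10
1    S5     Hana   10
add column qty_x10 = t['qty'] * 10:
  store customer  qty  qty_x10
3    S1      Cal   18      180
0    S3     Lena   10      100
1    S5     Hana   10      100
Then the max of column 'qty_x10': 180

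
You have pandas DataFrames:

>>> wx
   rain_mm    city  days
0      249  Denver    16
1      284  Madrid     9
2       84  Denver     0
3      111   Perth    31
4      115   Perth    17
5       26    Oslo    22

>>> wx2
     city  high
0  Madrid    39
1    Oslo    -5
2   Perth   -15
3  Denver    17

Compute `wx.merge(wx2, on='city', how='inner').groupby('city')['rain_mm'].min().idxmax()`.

Madrid

merge on 'city' (how='inner') → 6 rows:
   rain_mm    city  days  high
0      249  Denver    16    17
1      284  Madrid     9    39
2       84  Denver     0    17
3      111   Perth    31   -15
4      115   Perth    17   -15
5       26    Oslo    22    -5
group by city, min of rain_mm:
city
Denver     84
Madrid    284
Oslo       26
Perth     111
Name: rain_mm, dtype: int64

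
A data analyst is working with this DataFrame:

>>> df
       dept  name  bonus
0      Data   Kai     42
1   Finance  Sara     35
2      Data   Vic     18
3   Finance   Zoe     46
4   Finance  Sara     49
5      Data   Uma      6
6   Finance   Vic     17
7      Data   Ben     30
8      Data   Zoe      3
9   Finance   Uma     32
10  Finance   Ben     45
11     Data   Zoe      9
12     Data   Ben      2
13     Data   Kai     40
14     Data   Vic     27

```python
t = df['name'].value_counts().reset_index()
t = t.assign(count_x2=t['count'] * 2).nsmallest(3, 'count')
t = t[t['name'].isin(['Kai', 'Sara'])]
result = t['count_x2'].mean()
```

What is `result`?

4.0

value_counts of name:
name
Vic     3
Zoe     3
Ben     3
Kai     2
Sara    2
Uma     2
Name: count, dtype: int64
reset_index():
   name  count
0   Vic      3
1   Zoe      3
2   Ben      3
3   Kai      2
4  Sara      2
5   Uma      2
add column count_x2 = t['count'] * 2:
   name  count  count_x2
0   Vic      3         6
1   Zoe      3         6
2   Ben      3         6
3   Kai      2         4
4  Sara      2         4
5   Uma      2         4
take 3 rows with smallest count:
   name  count  count_x2
3   Kai      2         4
4  Sara      2         4
5   Uma      2         4
filter rows where name in ['Kai', 'Sara']:
   name  count  count_x2
3   Kai      2         4
4  Sara      2         4
Finally, mean of column 'count_x2' = 4.0.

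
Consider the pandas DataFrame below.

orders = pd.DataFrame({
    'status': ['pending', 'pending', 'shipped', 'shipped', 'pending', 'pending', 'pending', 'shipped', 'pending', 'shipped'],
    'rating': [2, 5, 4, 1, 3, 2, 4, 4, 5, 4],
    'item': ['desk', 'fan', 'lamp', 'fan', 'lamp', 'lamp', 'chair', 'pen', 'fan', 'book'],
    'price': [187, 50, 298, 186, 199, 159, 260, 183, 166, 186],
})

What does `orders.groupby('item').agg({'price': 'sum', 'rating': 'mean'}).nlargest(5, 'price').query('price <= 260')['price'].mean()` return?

211.0

group by item: sum(price), mean(rating):
       price    rating
item                  
book     186  4.000000
chair    260  4.000000
desk     187  2.000000
fan      402  3.666667
lamp     656  3.000000
pen      183  4.000000
take 5 rows with largest price:
       price    rating
item                  
lamp     656  3.000000
fan      402  3.666667
chair    260  4.000000
desk     187  2.000000
book     186  4.000000
filter rows where price <= 260:
       price  rating
item                
chair    260     4.0
desk     187     2.0
book     186     4.0
Hence 211.0.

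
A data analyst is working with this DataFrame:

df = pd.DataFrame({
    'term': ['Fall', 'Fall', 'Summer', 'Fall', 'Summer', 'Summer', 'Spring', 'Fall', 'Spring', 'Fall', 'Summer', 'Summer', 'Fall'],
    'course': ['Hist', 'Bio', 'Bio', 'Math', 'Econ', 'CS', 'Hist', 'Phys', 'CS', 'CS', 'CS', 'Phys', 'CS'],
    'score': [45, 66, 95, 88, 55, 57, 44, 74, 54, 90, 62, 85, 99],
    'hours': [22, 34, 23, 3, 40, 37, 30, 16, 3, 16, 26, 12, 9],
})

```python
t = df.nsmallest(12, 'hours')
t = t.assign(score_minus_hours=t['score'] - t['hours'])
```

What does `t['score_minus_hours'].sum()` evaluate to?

take 12 rows with smallest hours:
      term course  score  hours
3     Fall   Math     88      3
8   Spring     CS     54      3
12    Fall     CS     99      9
11  Summer   Phys     85     12
7     Fall   Phys     74     16
9     Fall     CS     90     16
0     Fall   Hist     45     22
2   Summer    Bio     95     23
10  Summer     CS     62     26
6   Spring   Hist     44     30
1     Fall    Bio     66     34
5   Summer     CS     57     37
add column score_minus_hours = t['score'] - t['hours']:
      term course  score  hours  score_minus_hours
3     Fall   Math     88      3                 85
8   Spring     CS     54      3                 51
12    Fall     CS     99      9                 90
11  Summer   Phys     85     12                 73
7     Fall   Phys     74     16                 58
9     Fall     CS     90     16                 74
0     Fall   Hist     45     22                 23
2   Summer    Bio     95     23                 72
10  Summer     CS     62     26                 36
6   Spring   Hist     44     30                 14
1     Fall    Bio     66     34                 32
5   Summer     CS     57     37                 20

628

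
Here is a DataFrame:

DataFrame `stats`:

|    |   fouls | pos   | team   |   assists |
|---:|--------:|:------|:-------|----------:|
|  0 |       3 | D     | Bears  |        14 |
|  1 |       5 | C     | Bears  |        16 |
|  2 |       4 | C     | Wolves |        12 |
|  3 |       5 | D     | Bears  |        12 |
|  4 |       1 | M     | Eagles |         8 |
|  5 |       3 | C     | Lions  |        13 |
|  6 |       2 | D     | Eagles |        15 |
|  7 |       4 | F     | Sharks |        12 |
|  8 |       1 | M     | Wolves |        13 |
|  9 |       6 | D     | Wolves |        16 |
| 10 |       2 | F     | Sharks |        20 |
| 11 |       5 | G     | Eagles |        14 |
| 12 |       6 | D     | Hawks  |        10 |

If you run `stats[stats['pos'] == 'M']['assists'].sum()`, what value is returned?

filter rows where pos == 'M':
   fouls pos    team  assists
4      1   M  Eagles        8
8      1   M  Wolves       13
sum of column 'assists' → 21

21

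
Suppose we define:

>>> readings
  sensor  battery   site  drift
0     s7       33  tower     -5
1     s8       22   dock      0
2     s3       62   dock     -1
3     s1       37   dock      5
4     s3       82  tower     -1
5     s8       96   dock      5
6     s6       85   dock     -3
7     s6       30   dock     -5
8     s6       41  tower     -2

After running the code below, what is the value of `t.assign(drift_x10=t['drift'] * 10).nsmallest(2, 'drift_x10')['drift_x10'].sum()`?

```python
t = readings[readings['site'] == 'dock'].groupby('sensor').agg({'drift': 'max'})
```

filter rows where site == 'dock':
  sensor  battery  site  drift
1     s8       22  dock      0
2     s3       62  dock     -1
3     s1       37  dock      5
5     s8       96  dock      5
6     s6       85  dock     -3
7     s6       30  dock     -5
group by sensor, max of drift:
        drift
sensor       
s1          5
s3         -1
s6         -3
s8          5
add column drift_x10 = t['drift'] * 10:
        drift  drift_x10
sensor                  
s1          5         50
s3         -1        -10
s6         -3        -30
s8          5         50
take 2 rows with smallest drift_x10:
        drift  drift_x10
sensor                  
s6         -3        -30
s3         -1        -10
sum of column 'drift_x10' → -40

-40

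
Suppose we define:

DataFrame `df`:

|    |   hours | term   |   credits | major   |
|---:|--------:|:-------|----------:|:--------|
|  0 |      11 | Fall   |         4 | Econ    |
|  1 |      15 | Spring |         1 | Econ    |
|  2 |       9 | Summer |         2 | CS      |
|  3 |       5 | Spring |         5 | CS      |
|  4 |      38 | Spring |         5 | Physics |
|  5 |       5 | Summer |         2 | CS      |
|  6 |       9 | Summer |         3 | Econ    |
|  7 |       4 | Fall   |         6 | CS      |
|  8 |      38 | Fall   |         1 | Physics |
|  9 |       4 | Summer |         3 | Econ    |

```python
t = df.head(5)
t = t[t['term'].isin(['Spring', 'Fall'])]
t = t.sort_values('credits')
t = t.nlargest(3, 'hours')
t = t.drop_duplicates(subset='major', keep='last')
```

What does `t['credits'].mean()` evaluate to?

take first 5 rows:
   hours    term  credits    major
0     11    Fall        4     Econ
1     15  Spring        1     Econ
2      9  Summer        2       CS
3      5  Spring        5       CS
4     38  Spring        5  Physics
filter rows where term in ['Spring', 'Fall']:
   hours    term  credits    major
0     11    Fall        4     Econ
1     15  Spring        1     Econ
3      5  Spring        5       CS
4     38  Spring        5  Physics
sort by credits:
   hours    term  credits    major
1     15  Spring        1     Econ
0     11    Fall        4     Econ
3      5  Spring        5       CS
4     38  Spring        5  Physics
take 3 rows with largest hours:
   hours    term  credits    major
4     38  Spring        5  Physics
1     15  Spring        1     Econ
0     11    Fall        4     Econ
drop duplicate major (keep=last):
   hours    term  credits    major
4     38  Spring        5  Physics
0     11    Fall        4     Econ

4.5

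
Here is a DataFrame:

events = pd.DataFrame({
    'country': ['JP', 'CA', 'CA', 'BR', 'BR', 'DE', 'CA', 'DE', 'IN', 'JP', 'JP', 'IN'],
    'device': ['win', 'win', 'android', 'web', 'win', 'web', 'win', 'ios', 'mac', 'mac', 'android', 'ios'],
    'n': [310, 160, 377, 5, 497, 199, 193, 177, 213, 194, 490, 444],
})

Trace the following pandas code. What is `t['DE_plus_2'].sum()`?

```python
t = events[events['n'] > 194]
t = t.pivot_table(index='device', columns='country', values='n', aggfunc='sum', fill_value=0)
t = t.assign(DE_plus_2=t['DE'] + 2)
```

filter rows where n > 194:
   country   device    n
0       JP      win  310
2       CA  android  377
4       BR      win  497
5       DE      web  199
8       IN      mac  213
10      JP  android  490
11      IN      ios  444
pivot: rows=device, cols=country, sum(n):
country   BR   CA   DE   IN   JP
device                          
android    0  377    0    0  490
ios        0    0    0  444    0
mac        0    0    0  213    0
web        0    0  199    0    0
win      497    0    0    0  310
add column DE_plus_2 = t['DE'] + 2:
country   BR   CA   DE   IN   JP  DE_plus_2
device                                     
android    0  377    0    0  490          2
ios        0    0    0  444    0          2
mac        0    0    0  213    0          2
web        0    0  199    0    0        201
win      497    0    0    0  310          2

209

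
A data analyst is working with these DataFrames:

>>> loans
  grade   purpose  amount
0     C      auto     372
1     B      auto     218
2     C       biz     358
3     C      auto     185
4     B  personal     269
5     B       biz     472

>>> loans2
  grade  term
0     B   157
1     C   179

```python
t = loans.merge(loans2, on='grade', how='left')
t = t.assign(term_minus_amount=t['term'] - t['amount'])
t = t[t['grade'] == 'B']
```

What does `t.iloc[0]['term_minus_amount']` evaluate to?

-61

merge on 'grade' (how='left') → 6 rows:
  grade   purpose  amount  term
0     C      auto     372   179
1     B      auto     218   157
2     C       biz     358   179
3     C      auto     185   179
4     B  personal     269   157
5     B       biz     472   157
add column term_minus_amount = t['term'] - t['amount']:
  grade   purpose  amount  term  term_minus_amount
0     C      auto     372   179               -193
1     B      auto     218   157                -61
2     C       biz     358   179               -179
3     C      auto     185   179                 -6
4     B  personal     269   157               -112
5     B       biz     472   157               -315
filter rows where grade == 'B':
  grade   purpose  amount  term  term_minus_amount
1     B      auto     218   157                -61
4     B  personal     269   157               -112
5     B       biz     472   157               -315
Reading off the value at position 0, column 'term_minus_amount', we get -61.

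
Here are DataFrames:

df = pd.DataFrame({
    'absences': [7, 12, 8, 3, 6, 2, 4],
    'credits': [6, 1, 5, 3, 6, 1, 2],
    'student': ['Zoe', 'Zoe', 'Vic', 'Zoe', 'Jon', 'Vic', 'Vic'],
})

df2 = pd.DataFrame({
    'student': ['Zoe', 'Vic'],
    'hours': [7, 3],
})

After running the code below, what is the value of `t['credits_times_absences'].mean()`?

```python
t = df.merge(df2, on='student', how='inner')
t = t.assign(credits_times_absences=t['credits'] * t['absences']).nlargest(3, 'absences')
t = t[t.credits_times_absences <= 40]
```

26.0

merge on 'student' (how='inner') → 6 rows:
   absences  credits student  hours
0         7        6     Zoe      7
1        12        1     Zoe      7
2         8        5     Vic      3
3         3        3     Zoe      7
4         2        1     Vic      3
5         4        2     Vic      3
add column credits_times_absences = t['credits'] * t['absences']:
   absences  credits student  hours  credits_times_absences
0         7        6     Zoe      7                      42
1        12        1     Zoe      7                      12
2         8        5     Vic      3                      40
3         3        3     Zoe      7                       9
4         2        1     Vic      3                       2
5         4        2     Vic      3                       8
take 3 rows with largest absences:
   absences  credits student  hours  credits_times_absences
1        12        1     Zoe      7                      12
2         8        5     Vic      3                      40
0         7        6     Zoe      7                      42
filter rows where credits_times_absences <= 40:
   absences  credits student  hours  credits_times_absences
1        12        1     Zoe      7                      12
2         8        5     Vic      3                      40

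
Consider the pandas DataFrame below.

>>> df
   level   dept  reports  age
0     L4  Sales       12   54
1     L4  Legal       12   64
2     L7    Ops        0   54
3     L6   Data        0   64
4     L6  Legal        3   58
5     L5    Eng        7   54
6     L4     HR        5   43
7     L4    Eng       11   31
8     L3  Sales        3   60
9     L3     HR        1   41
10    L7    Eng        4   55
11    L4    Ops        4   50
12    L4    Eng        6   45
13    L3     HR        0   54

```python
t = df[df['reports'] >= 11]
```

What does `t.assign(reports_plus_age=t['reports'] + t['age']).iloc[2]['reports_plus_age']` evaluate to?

filter rows where reports >= 11:
  level   dept  reports  age
0    L4  Sales       12   54
1    L4  Legal       12   64
7    L4    Eng       11   31
add column reports_plus_age = t['reports'] + t['age']:
  level   dept  reports  age  reports_plus_age
0    L4  Sales       12   54                66
1    L4  Legal       12   64                76
7    L4    Eng       11   31                42
Finally, value at position 2, column 'reports_plus_age' = 42.

42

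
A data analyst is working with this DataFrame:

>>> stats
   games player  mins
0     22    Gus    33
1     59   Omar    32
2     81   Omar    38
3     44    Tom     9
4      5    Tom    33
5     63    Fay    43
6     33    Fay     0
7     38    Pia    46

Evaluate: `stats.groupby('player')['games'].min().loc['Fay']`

33

group by player, min of games:
player
Fay     33
Gus     22
Omar    59
Pia     38
Tom      5
Name: games, dtype: int64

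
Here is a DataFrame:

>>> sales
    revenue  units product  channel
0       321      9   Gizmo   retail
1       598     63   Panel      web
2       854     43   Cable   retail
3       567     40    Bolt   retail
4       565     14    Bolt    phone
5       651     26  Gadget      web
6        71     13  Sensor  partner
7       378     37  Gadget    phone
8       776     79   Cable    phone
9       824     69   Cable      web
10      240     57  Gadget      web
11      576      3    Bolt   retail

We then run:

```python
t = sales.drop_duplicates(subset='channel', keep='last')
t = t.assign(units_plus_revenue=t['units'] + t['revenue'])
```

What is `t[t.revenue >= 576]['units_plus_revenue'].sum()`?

drop duplicate channel (keep=last):
    revenue  units product  channel
6        71     13  Sensor  partner
8       776     79   Cable    phone
10      240     57  Gadget      web
11      576      3    Bolt   retail
add column units_plus_revenue = t['units'] + t['revenue']:
    revenue  units product  channel  units_plus_revenue
6        71     13  Sensor  partner                  84
8       776     79   Cable    phone                 855
10      240     57  Gadget      web                 297
11      576      3    Bolt   retail                 579
filter rows where revenue >= 576:
    revenue  units product channel  units_plus_revenue
8       776     79   Cable   phone                 855
11      576      3    Bolt  retail                 579
Then the sum of column 'units_plus_revenue': 1434

1434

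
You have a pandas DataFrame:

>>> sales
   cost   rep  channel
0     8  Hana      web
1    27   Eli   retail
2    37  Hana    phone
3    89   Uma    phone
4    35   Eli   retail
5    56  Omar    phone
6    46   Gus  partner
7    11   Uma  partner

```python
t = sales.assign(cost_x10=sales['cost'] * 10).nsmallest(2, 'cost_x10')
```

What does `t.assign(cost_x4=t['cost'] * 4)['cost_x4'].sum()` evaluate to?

76

add column cost_x10 = sales['cost'] * 10:
   cost   rep  channel  cost_x10
0     8  Hana      web        80
1    27   Eli   retail       270
2    37  Hana    phone       370
3    89   Uma    phone       890
4    35   Eli   retail       350
5    56  Omar    phone       560
6    46   Gus  partner       460
7    11   Uma  partner       110
take 2 rows with smallest cost_x10:
   cost   rep  channel  cost_x10
0     8  Hana      web        80
7    11   Uma  partner       110
add column cost_x4 = t['cost'] * 4:
   cost   rep  channel  cost_x10  cost_x4
0     8  Hana      web        80       32
7    11   Uma  partner       110       44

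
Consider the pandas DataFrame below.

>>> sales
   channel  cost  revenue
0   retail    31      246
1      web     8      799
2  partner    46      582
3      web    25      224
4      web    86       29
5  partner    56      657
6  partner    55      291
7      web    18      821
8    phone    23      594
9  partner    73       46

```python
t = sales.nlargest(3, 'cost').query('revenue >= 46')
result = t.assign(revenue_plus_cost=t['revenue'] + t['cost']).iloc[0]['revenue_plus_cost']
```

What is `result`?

take 3 rows with largest cost:
   channel  cost  revenue
4      web    86       29
9  partner    73       46
5  partner    56      657
filter rows where revenue >= 46:
   channel  cost  revenue
9  partner    73       46
5  partner    56      657
add column revenue_plus_cost = t['revenue'] + t['cost']:
   channel  cost  revenue  revenue_plus_cost
9  partner    73       46                119
5  partner    56      657                713
Finally, value at position 0, column 'revenue_plus_cost' = 119.

119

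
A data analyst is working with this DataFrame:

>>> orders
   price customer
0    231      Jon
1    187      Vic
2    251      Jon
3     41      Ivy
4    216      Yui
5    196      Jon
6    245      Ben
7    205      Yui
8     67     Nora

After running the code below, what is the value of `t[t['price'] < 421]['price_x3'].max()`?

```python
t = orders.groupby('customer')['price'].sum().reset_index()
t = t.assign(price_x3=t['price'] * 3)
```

group by customer, sum of price:
customer
Ben     245
Ivy      41
Jon     678
Nora     67
Vic     187
Yui     421
Name: price, dtype: int64
reset_index():
  customer  price
0      Ben    245
1      Ivy     41
2      Jon    678
3     Nora     67
4      Vic    187
5      Yui    421
add column price_x3 = t['price'] * 3:
  customer  price  price_x3
0      Ben    245       735
1      Ivy     41       123
2      Jon    678      2034
3     Nora     67       201
4      Vic    187       561
5      Yui    421      1263
filter rows where price < 421:
  customer  price  price_x3
0      Ben    245       735
1      Ivy     41       123
3     Nora     67       201
4      Vic    187       561
Taking the max of column 'price_x3' gives 735.

735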